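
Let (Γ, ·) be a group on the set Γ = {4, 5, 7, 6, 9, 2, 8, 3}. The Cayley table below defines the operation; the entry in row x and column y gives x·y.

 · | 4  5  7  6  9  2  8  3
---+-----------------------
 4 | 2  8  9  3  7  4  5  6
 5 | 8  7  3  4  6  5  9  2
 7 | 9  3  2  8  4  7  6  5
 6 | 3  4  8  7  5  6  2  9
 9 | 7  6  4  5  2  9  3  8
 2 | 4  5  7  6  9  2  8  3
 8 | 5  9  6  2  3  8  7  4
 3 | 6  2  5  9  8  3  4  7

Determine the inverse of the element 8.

6

First locate the identity: row 2 matches the header, so 2 is the identity.
Scan row 8 for 2: 8·6 = 2. Hence 8^(-1) = 6.
(Structurally, Γ here is isomorphic to Z_2 x Z_4.)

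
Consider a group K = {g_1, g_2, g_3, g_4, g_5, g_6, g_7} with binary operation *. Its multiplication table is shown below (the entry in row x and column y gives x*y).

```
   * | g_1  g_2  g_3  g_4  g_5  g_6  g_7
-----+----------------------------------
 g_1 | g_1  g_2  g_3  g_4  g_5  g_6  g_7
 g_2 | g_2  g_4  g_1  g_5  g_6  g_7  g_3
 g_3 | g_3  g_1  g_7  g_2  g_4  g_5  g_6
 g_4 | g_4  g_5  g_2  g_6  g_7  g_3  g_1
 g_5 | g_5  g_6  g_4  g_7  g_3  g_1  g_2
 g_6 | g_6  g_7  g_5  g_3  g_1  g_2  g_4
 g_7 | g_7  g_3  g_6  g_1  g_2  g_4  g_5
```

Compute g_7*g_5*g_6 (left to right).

g_7

g_7*g_5 = g_2
g_2*g_6 = g_7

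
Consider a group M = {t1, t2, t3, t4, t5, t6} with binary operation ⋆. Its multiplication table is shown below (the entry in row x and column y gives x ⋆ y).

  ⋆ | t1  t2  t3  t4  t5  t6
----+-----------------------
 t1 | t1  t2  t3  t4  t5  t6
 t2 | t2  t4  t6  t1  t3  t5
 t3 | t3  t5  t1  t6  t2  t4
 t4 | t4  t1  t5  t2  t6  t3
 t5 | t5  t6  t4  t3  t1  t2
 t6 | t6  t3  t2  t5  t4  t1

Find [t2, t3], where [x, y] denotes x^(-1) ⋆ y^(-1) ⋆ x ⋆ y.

t2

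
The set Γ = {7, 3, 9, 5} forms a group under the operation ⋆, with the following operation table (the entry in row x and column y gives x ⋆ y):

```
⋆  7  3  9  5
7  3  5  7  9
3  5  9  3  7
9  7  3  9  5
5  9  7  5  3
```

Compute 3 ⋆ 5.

Read row 3, column 5: 3 ⋆ 5 = 7.
(Structurally, Γ here is isomorphic to the cyclic group Z_4.)

7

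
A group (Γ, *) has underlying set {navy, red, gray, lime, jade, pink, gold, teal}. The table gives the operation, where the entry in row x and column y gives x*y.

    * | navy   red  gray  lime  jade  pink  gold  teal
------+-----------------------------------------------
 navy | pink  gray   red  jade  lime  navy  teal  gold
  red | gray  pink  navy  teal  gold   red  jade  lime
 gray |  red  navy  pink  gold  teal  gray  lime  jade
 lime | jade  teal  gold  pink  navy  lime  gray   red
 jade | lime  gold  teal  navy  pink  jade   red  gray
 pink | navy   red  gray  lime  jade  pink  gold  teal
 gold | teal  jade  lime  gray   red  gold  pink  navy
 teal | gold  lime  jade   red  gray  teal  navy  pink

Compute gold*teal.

navy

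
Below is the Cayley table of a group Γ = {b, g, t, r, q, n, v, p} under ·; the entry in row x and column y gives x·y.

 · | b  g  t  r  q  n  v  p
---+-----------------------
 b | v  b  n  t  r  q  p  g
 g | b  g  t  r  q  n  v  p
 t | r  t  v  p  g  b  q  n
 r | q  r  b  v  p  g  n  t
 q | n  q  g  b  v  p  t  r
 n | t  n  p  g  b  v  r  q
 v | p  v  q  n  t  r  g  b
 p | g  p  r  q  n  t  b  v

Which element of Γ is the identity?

g

The identity e satisfies e·x = x for all x, so its row in the table reproduces the column headers.
Row g reads: b, g, t, r, q, n, v, p — exactly the header order. So g is the identity.
(Structurally, Γ here is isomorphic to the quaternion group Q_8.)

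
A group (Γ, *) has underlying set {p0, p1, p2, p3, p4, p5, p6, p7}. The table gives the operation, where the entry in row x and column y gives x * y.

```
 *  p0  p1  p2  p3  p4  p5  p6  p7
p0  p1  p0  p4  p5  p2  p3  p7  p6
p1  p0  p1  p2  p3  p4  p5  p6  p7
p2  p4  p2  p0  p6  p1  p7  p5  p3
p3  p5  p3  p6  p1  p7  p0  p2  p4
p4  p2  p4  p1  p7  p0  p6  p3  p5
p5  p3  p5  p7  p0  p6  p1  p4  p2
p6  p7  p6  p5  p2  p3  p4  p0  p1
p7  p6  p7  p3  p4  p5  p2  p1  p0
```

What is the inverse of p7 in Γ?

p6

First locate the identity: row p1 matches the header, so p1 is the identity.
Scan row p7 for p1: p7 * p6 = p1. Hence p7^(-1) = p6.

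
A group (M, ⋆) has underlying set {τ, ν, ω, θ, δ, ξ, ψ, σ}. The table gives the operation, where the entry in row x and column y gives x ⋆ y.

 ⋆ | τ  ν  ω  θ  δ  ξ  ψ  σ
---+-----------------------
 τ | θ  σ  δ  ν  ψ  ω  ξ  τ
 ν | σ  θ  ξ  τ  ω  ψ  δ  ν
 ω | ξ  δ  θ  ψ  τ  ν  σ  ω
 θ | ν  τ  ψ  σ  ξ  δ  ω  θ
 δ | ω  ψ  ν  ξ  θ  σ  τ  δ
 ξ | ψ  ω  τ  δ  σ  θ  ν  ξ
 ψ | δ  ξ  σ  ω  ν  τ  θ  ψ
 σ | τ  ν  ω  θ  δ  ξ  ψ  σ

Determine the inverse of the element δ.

ξ

First locate the identity: row σ matches the header, so σ is the identity.
Scan row δ for σ: δ ⋆ ξ = σ. Hence δ^(-1) = ξ.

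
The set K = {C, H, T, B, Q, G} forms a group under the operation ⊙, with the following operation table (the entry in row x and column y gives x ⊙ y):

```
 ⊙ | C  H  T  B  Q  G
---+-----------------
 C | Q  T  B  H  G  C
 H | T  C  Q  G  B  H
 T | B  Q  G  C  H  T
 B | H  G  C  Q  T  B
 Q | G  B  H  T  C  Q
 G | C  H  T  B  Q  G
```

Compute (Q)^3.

G

Q^1 = Q
Q^2 = Q ⊙ Q = C
Q^3 = C ⊙ Q = G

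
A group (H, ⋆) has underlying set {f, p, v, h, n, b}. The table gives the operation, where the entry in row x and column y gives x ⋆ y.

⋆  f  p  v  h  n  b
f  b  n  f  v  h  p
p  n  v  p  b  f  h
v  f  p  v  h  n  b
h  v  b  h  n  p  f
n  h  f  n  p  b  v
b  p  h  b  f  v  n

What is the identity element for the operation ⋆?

v

The identity e satisfies e ⋆ x = x for all x, so its row in the table reproduces the column headers.
Row v reads: f, p, v, h, n, b — exactly the header order. So v is the identity.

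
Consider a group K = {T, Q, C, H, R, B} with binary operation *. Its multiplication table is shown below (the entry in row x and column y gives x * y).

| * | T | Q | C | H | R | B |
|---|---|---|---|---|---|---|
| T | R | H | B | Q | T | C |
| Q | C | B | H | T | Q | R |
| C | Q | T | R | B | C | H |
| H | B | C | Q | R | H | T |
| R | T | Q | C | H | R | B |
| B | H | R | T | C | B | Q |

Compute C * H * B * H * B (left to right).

C

C * H = B
B * B = Q
Q * H = T
T * B = C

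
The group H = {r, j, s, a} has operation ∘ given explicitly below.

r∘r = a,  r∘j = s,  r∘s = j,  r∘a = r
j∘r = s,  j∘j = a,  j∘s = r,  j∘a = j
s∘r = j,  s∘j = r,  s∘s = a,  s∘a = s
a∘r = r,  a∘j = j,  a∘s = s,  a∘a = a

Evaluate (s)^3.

s^1 = s
s^2 = s ∘ s = a
s^3 = a ∘ s = s

s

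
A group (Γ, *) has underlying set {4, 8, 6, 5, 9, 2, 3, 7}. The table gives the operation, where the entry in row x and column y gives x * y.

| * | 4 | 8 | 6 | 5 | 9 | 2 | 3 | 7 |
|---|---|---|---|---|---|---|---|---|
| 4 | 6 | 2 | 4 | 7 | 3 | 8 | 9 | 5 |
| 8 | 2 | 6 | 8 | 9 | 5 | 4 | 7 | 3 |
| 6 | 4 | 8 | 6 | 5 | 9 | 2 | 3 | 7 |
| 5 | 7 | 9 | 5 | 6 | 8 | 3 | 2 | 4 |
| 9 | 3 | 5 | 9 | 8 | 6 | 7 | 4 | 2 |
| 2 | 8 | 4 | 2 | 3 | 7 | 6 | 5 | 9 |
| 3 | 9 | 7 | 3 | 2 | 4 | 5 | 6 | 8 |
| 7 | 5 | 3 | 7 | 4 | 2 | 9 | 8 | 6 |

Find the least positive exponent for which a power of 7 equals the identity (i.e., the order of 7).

The identity element is 6 (its row matches the header).
7^1 = 7
7^2 = 7 * 7 = 6
The first power of 7 equal to the identity is 7^2, so ord(7) = 2.

2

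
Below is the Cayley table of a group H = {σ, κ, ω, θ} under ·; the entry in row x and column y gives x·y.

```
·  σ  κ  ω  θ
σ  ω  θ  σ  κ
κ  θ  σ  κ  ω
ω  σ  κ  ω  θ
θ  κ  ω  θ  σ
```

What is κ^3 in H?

θ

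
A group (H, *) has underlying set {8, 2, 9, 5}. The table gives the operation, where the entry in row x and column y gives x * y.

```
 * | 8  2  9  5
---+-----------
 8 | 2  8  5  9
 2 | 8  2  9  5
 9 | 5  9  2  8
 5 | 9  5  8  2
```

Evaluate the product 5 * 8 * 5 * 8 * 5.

5

5 * 8 = 9
9 * 5 = 8
8 * 8 = 2
2 * 5 = 5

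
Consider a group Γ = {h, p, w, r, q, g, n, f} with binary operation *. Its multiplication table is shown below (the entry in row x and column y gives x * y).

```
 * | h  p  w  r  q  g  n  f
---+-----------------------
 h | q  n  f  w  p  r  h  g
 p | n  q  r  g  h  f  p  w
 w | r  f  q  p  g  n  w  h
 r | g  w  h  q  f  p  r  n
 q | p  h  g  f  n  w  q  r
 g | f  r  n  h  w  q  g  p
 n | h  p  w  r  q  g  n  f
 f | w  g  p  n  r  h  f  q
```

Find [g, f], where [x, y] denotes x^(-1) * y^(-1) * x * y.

q

Identity is n; from the table g^(-1) = w and f^(-1) = r.
w * r = p
p * g = f
f * f = q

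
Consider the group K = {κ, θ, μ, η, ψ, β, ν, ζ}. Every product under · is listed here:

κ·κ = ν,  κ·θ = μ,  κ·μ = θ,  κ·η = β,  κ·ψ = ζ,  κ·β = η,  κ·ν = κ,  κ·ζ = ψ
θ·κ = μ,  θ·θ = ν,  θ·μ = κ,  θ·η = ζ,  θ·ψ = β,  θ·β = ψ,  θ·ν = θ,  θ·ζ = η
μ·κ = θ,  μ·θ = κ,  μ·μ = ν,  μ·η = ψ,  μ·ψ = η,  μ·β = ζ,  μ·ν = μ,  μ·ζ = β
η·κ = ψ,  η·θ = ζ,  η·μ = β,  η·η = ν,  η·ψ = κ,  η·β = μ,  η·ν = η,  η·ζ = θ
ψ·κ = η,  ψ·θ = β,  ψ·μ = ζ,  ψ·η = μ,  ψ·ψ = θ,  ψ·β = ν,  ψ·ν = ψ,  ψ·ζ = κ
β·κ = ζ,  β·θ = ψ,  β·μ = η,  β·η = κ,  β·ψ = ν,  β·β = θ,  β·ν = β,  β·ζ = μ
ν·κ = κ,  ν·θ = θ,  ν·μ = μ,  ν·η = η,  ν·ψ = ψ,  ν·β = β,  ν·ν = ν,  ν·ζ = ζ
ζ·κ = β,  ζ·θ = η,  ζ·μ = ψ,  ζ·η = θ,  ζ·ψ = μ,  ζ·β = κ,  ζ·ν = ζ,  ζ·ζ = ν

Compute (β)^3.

β^1 = β
β^2 = β·β = θ
β^3 = θ·β = ψ

ψ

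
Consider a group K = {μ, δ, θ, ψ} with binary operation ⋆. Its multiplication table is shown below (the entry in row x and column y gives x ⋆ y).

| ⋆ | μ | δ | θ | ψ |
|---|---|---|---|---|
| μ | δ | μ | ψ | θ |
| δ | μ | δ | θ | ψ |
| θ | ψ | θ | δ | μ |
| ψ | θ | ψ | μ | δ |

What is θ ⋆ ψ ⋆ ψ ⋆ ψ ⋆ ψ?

θ

θ ⋆ ψ = μ
μ ⋆ ψ = θ
θ ⋆ ψ = μ
μ ⋆ ψ = θ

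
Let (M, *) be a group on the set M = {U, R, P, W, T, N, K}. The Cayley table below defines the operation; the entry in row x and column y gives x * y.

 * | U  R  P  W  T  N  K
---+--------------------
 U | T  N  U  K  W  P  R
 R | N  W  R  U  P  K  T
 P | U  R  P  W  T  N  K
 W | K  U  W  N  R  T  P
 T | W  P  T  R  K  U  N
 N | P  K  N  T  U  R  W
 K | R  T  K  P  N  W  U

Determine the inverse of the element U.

First locate the identity: row P matches the header, so P is the identity.
Scan row U for P: U * N = P. Hence U^(-1) = N.

N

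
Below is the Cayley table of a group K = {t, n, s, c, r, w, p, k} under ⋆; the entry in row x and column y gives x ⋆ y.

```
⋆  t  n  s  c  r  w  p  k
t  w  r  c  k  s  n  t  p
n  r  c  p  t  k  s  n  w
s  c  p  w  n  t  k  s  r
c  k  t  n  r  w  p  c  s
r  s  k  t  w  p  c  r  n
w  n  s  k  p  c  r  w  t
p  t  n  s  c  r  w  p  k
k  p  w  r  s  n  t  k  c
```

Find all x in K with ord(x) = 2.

Identity is p. Compute the order of each non-identity element by repeated multiplication:
  t: t → w → n → r → s → c → k → p  (order 8)
  n: n → c → t → r → k → w → s → p  (order 8)
  s: s → w → k → r → t → c → n → p  (order 8)
  c: c → r → w → p  (order 4)
  r: r → p  (order 2)
  w: w → r → c → p  (order 4)
  k: k → c → s → r → n → w → t → p  (order 8)
Elements of order 2: {r}.

{r}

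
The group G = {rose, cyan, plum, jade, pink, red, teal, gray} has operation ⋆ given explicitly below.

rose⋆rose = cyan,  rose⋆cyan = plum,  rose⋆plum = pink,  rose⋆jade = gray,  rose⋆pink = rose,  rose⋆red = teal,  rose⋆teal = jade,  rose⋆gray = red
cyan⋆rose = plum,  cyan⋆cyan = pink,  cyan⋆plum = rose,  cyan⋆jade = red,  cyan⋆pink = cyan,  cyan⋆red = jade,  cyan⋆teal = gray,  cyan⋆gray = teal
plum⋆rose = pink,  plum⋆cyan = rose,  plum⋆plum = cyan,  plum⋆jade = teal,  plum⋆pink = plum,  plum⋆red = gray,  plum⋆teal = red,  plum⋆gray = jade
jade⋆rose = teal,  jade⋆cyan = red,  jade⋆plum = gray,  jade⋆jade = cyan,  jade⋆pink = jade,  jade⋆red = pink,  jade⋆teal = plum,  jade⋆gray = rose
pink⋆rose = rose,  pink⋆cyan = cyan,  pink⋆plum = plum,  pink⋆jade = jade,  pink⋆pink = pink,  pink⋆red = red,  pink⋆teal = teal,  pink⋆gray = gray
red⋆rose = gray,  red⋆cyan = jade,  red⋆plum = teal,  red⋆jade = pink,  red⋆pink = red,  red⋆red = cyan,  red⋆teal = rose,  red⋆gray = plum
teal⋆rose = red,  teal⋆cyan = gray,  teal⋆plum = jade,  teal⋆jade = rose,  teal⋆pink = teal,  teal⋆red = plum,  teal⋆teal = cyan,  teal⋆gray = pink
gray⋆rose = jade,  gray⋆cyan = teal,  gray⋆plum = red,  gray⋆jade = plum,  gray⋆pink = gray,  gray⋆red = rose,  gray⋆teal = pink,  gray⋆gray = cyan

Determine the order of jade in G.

4

The identity element is pink (its row matches the header).
jade^1 = jade
jade^2 = jade ⋆ jade = cyan
jade^3 = cyan ⋆ jade = red
jade^4 = red ⋆ jade = pink
The first power of jade equal to the identity is jade^4, so ord(jade) = 4.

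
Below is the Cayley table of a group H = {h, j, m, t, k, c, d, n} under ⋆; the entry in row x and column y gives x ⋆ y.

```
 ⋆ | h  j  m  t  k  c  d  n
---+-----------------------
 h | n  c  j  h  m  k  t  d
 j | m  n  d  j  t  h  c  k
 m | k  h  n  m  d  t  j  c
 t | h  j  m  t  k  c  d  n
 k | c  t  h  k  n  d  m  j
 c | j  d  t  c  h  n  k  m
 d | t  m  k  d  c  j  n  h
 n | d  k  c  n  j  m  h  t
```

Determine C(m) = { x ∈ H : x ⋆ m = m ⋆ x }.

{c, m, n, t}

Compare row m with column m entry by entry.
n ⋆ m = c = m ⋆ n, so n commutes with m.
d ⋆ m = k but m ⋆ d = j, so d does not.
Collecting the elements that commute with m: C(m) = {c, m, n, t}.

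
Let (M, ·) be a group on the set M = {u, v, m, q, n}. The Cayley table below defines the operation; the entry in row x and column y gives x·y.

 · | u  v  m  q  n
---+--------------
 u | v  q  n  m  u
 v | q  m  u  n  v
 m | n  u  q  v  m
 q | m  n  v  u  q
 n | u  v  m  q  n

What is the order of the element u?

5

The identity element is n (its row matches the header).
u^1 = u
u^2 = u·u = v
u^3 = v·u = q
u^4 = q·u = m
u^5 = m·u = n
The first power of u equal to the identity is u^5, so ord(u) = 5.
(Structurally, M here is isomorphic to the cyclic group Z_5.)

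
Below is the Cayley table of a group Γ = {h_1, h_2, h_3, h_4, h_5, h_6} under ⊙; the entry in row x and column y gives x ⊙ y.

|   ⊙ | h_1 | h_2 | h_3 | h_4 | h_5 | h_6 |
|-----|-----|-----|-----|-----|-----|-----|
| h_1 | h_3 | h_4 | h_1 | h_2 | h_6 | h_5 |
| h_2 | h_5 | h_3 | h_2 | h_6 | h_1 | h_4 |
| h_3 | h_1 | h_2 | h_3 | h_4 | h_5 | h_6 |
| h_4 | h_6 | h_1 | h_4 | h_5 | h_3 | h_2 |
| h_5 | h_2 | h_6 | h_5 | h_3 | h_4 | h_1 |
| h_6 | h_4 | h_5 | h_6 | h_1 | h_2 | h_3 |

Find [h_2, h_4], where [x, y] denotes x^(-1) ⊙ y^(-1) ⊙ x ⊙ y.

h_5

Identity is h_3; from the table h_2^(-1) = h_2 and h_4^(-1) = h_5.
h_2 ⊙ h_5 = h_1
h_1 ⊙ h_2 = h_4
h_4 ⊙ h_4 = h_5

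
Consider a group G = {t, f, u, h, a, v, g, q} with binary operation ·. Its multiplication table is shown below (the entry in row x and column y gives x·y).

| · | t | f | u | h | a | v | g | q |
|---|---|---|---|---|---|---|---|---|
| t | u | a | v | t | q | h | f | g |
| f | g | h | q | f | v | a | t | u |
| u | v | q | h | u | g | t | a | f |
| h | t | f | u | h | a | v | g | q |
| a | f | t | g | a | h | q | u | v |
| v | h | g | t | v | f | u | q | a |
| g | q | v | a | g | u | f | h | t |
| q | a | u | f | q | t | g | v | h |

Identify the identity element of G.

h

The identity e satisfies e·x = x for all x, so its row in the table reproduces the column headers.
Row h reads: t, f, u, h, a, v, g, q — exactly the header order. So h is the identity.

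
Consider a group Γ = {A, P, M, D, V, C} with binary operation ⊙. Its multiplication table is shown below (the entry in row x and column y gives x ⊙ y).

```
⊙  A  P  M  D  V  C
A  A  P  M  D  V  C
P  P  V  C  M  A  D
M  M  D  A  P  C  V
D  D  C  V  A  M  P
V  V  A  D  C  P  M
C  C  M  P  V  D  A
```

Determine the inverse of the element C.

C

First locate the identity: row A matches the header, so A is the identity.
Scan row C for A: C ⊙ C = A. Hence C^(-1) = C.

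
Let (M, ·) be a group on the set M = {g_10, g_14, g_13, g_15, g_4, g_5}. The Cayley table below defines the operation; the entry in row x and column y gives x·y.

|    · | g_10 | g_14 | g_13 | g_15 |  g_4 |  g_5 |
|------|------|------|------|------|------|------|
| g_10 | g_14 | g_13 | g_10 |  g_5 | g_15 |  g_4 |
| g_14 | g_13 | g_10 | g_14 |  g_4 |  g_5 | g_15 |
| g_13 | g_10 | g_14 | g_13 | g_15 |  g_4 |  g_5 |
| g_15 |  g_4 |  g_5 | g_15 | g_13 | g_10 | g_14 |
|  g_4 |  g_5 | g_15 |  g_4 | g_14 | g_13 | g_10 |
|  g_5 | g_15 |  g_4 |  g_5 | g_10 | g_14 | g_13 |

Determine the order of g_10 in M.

The identity element is g_13 (its row matches the header).
g_10^1 = g_10
g_10^2 = g_10·g_10 = g_14
g_10^3 = g_14·g_10 = g_13
The first power of g_10 equal to the identity is g_10^3, so ord(g_10) = 3.

3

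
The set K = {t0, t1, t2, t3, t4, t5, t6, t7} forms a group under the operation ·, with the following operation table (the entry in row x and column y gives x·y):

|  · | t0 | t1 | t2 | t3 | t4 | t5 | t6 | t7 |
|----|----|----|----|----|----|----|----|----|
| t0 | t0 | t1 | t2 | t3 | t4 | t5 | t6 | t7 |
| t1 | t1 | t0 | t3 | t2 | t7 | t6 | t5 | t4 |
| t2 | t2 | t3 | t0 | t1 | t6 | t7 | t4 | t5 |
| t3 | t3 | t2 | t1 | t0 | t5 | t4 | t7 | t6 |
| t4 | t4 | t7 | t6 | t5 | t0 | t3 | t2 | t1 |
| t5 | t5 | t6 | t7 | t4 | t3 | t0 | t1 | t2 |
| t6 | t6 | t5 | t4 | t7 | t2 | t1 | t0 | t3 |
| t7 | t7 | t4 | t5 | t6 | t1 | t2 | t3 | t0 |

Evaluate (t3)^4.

t3^1 = t3
t3^2 = t3·t3 = t0
t3^3 = t0·t3 = t3
t3^4 = t3·t3 = t0
(Structurally, K here is isomorphic to the elementary abelian group (Z_2)^3.)

t0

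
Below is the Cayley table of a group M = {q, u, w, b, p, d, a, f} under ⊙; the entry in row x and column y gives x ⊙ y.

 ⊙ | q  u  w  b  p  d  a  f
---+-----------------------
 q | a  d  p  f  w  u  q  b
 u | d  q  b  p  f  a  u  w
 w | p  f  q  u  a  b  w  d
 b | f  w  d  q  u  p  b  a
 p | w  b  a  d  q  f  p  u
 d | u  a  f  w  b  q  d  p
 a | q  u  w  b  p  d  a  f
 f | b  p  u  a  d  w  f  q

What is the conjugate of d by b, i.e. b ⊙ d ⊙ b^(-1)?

u

The identity is a. In row b, the entry a sits in column f, so b^(-1) = f.
b ⊙ d = p
p ⊙ f = u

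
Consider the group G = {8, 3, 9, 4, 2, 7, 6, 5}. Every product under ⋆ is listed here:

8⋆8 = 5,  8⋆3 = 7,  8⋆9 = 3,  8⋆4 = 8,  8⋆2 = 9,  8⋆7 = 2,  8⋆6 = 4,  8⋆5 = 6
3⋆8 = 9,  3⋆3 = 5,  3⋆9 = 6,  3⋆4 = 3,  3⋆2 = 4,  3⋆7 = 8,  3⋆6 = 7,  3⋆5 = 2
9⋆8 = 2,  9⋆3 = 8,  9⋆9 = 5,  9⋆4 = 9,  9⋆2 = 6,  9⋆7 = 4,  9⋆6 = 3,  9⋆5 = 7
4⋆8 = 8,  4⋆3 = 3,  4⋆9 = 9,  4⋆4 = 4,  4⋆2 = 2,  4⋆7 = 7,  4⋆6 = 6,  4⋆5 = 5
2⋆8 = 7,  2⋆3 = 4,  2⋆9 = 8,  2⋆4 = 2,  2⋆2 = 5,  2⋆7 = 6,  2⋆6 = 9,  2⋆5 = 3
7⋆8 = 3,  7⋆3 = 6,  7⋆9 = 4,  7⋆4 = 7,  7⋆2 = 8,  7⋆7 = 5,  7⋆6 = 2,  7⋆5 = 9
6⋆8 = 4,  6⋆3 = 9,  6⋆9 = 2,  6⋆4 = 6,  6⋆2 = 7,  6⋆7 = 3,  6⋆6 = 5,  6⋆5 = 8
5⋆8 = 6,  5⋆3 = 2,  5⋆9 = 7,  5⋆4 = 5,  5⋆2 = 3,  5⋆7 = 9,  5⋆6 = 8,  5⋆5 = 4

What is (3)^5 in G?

3

3^1 = 3
3^2 = 3 ⋆ 3 = 5
3^3 = 5 ⋆ 3 = 2
3^4 = 2 ⋆ 3 = 4
3^5 = 4 ⋆ 3 = 3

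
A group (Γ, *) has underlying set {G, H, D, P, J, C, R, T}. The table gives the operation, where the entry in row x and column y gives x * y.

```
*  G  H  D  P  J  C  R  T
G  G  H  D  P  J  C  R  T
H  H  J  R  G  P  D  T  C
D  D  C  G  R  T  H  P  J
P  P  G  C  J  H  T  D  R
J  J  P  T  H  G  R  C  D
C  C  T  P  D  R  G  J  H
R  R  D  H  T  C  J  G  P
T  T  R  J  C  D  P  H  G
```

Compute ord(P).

4

The identity element is G (its row matches the header).
P^1 = P
P^2 = P * P = J
P^3 = J * P = H
P^4 = H * P = G
The first power of P equal to the identity is P^4, so ord(P) = 4.
(Structurally, Γ here is isomorphic to the dihedral group D_4.)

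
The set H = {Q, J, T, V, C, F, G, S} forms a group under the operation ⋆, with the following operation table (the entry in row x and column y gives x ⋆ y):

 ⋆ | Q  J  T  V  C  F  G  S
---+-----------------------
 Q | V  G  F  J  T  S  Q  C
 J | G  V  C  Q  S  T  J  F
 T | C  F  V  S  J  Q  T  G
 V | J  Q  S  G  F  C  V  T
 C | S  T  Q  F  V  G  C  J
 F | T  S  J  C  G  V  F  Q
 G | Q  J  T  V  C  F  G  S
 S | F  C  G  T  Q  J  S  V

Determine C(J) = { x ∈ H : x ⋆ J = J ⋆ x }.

{G, J, Q, V}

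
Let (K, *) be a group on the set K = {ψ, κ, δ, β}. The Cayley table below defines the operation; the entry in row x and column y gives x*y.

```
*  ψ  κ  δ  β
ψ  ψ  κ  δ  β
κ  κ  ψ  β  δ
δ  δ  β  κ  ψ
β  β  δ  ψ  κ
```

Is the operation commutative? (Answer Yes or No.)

Check whether the table is symmetric across its main diagonal.
Every entry (row x, col y) equals the entry (row y, col x), so K is abelian.
(In fact K ≅ the cyclic group Z_4.)

Yes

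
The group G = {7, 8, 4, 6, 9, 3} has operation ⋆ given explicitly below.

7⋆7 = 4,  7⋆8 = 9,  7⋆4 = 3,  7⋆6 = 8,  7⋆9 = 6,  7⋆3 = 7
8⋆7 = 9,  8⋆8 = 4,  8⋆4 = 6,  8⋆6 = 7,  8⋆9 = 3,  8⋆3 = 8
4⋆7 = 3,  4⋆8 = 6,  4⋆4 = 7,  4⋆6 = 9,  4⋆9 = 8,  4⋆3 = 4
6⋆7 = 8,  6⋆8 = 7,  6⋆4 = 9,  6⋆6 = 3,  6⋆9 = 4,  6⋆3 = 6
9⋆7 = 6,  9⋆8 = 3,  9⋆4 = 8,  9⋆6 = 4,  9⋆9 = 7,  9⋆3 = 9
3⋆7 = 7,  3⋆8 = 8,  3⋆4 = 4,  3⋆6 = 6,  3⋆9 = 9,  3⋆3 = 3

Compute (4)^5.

7

4^1 = 4
4^2 = 4 ⋆ 4 = 7
4^3 = 7 ⋆ 4 = 3
4^4 = 3 ⋆ 4 = 4
4^5 = 4 ⋆ 4 = 7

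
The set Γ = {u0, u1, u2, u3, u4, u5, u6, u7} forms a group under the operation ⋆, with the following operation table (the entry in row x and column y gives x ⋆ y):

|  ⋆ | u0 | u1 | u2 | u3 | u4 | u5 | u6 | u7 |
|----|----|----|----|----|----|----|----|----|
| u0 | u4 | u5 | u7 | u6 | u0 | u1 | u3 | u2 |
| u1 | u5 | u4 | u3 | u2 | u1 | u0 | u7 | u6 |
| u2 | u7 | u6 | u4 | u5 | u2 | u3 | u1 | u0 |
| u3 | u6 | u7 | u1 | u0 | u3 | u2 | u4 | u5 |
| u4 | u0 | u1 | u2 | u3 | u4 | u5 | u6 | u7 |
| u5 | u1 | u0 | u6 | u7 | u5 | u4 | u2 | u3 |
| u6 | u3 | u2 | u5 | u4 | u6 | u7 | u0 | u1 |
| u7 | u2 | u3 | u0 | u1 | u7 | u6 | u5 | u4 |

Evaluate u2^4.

u2^1 = u2
u2^2 = u2 ⋆ u2 = u4
u2^3 = u4 ⋆ u2 = u2
u2^4 = u2 ⋆ u2 = u4

u4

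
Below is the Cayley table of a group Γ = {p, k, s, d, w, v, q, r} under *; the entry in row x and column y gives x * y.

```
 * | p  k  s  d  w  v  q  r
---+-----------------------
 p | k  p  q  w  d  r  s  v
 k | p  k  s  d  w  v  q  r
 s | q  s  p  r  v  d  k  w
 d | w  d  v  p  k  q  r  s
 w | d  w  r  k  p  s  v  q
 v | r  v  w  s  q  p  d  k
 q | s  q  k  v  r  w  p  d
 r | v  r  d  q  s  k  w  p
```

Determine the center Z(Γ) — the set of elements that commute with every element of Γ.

{k, p}

An element z is central iff its row equals its column in the table.
For s: s * w = v ≠ r = w * s, so s ∉ Z.
Checking each element this way leaves Z(Γ) = {k, p}.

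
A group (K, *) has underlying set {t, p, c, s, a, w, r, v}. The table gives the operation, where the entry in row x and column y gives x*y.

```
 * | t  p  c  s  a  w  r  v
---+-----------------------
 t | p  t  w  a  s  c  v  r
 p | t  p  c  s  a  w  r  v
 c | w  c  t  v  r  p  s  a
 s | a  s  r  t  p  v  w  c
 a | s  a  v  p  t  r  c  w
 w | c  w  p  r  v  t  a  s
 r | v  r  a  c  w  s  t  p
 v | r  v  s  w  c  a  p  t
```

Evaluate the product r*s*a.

r*s = c
c*a = r

r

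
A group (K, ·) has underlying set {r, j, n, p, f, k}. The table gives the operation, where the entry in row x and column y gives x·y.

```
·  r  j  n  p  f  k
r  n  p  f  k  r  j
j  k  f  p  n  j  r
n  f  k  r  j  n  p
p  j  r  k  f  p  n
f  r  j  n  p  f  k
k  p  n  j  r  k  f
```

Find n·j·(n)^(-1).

p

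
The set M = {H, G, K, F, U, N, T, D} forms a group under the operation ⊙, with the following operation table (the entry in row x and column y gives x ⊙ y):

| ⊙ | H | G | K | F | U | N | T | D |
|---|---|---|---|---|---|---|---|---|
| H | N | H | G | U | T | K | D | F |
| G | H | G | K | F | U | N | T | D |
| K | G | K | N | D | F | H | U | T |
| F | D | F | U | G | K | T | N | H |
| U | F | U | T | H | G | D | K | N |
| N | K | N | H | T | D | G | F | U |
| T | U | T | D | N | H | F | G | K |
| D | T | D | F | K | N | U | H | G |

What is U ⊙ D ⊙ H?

U ⊙ D = N
N ⊙ H = K

K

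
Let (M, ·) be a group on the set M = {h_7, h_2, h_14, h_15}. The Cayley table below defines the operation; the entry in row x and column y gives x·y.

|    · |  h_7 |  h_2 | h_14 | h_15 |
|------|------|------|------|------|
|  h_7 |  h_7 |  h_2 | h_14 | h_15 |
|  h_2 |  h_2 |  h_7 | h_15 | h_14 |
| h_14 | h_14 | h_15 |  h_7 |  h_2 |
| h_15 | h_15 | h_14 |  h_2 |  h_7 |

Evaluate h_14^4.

h_14^1 = h_14
h_14^2 = h_14·h_14 = h_7
h_14^3 = h_7·h_14 = h_14
h_14^4 = h_14·h_14 = h_7

h_7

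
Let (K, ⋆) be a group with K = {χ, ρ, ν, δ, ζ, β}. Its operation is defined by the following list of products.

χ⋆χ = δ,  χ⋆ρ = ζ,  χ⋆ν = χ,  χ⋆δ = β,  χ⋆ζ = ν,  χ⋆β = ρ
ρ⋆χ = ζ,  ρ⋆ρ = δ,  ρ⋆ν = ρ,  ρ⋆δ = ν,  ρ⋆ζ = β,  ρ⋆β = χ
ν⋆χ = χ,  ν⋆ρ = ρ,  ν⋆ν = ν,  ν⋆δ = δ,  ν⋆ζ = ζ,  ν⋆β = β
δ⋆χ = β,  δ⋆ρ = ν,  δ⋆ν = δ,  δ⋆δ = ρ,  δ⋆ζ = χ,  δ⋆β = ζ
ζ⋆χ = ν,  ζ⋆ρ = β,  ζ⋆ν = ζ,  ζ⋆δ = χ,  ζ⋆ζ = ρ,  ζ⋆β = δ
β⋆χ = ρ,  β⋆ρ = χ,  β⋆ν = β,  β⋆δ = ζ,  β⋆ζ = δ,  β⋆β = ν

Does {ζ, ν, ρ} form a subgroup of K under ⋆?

No

ζ ⋆ ρ = β, which is not in {ζ, ν, ρ}.
The subset is not closed under ⋆, so it is not a subgroup.
(Structurally, K here is isomorphic to the cyclic group Z_6.)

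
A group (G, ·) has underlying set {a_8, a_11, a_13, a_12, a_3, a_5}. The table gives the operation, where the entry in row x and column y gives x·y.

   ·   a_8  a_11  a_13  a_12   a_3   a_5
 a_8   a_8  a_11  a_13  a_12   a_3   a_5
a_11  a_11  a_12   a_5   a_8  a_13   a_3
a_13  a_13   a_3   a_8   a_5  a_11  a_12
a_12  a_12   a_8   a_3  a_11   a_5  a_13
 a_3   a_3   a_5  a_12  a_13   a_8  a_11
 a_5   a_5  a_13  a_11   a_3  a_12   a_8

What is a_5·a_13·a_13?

a_5·a_13 = a_11
a_11·a_13 = a_5

a_5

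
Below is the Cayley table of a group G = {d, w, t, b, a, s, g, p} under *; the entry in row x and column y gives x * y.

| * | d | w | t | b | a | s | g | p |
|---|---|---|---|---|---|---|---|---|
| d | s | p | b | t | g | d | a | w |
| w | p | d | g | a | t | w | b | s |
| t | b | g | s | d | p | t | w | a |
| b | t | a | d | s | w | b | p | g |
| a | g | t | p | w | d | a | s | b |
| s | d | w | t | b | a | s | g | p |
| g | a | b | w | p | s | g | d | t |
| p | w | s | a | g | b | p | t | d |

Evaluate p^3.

p^1 = p
p^2 = p * p = d
p^3 = d * p = w

w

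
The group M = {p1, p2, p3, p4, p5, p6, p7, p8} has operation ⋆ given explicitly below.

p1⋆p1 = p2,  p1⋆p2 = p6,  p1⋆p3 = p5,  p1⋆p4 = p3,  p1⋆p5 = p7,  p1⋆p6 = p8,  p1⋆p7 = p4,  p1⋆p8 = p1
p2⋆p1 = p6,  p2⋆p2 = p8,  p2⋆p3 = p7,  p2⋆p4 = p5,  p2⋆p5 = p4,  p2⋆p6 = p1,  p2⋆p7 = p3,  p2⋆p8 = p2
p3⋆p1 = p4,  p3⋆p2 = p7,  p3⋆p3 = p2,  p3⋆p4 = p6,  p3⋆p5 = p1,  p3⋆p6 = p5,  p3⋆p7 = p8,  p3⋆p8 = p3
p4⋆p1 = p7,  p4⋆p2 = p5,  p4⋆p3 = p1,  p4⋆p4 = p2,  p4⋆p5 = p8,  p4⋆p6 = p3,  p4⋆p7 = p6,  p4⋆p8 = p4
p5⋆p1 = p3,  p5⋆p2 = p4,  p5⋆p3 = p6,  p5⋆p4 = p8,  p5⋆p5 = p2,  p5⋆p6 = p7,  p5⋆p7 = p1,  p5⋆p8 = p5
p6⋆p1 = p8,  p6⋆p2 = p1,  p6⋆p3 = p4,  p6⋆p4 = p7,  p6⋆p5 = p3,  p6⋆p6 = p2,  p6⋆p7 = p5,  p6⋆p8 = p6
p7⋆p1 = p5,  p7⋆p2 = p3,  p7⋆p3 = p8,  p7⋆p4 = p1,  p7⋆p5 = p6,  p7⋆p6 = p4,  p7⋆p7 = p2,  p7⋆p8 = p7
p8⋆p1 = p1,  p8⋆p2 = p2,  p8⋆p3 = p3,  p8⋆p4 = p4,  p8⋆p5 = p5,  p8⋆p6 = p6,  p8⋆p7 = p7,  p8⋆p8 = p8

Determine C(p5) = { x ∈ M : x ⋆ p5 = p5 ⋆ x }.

Compare row p5 with column p5 entry by entry.
p2 ⋆ p5 = p4 = p5 ⋆ p2, so p2 commutes with p5.
p6 ⋆ p5 = p3 but p5 ⋆ p6 = p7, so p6 does not.
Collecting the elements that commute with p5: C(p5) = {p2, p4, p5, p8}.

{p2, p4, p5, p8}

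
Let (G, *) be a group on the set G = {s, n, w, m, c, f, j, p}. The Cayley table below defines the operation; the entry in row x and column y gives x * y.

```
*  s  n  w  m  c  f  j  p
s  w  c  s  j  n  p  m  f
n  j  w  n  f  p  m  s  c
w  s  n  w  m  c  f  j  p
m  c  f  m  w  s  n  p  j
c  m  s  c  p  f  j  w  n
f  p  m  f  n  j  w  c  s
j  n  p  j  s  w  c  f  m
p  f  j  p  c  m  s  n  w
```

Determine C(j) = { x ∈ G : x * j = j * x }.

Compare row j with column j entry by entry.
c * j = w = j * c, so c commutes with j.
s * j = m but j * s = n, so s does not.
Collecting the elements that commute with j: C(j) = {c, f, j, w}.

{c, f, j, w}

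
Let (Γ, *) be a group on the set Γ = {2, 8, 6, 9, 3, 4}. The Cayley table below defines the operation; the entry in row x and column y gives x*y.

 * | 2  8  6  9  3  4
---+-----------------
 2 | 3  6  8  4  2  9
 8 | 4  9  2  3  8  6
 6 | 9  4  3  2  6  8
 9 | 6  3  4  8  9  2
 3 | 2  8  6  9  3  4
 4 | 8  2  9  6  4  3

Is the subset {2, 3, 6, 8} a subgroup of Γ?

8*8 = 9, which is not in {2, 3, 6, 8}.
The subset is not closed under *, so it is not a subgroup.

No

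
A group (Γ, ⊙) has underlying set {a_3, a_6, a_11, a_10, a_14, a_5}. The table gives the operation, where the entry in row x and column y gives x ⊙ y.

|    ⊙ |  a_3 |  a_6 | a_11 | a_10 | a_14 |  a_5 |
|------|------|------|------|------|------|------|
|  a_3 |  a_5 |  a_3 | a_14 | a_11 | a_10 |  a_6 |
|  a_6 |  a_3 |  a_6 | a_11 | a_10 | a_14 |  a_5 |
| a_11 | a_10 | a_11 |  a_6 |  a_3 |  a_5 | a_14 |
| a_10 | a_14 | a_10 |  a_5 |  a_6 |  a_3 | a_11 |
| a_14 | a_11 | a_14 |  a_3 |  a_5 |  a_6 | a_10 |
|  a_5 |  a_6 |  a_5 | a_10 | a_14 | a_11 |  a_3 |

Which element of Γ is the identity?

a_6

The identity e satisfies e ⊙ x = x for all x, so its row in the table reproduces the column headers.
Row a_6 reads: a_3, a_6, a_11, a_10, a_14, a_5 — exactly the header order. So a_6 is the identity.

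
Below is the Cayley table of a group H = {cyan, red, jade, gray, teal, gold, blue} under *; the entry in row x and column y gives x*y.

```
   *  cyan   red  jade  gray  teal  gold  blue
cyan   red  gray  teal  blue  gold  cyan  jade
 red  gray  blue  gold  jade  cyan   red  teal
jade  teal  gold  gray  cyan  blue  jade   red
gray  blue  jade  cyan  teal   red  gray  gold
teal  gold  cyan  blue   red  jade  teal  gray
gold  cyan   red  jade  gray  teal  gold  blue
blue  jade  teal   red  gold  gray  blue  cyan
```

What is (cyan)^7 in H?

cyan^1 = cyan
cyan^2 = cyan*cyan = red
cyan^3 = red*cyan = gray
cyan^4 = gray*cyan = blue
cyan^5 = blue*cyan = jade
cyan^6 = jade*cyan = teal
cyan^7 = teal*cyan = gold

gold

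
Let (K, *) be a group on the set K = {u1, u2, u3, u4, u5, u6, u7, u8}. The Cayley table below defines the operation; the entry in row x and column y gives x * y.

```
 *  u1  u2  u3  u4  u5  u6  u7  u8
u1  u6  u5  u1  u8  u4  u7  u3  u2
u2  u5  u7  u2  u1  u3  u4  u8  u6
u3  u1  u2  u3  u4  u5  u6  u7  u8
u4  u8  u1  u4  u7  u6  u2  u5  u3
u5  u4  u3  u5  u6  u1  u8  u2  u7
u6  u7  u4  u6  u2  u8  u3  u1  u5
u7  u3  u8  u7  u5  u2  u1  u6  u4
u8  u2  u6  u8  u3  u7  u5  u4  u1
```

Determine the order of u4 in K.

8

The identity element is u3 (its row matches the header).
u4^1 = u4
u4^2 = u4 * u4 = u7
u4^3 = u7 * u4 = u5
u4^4 = u5 * u4 = u6
u4^5 = u6 * u4 = u2
u4^6 = u2 * u4 = u1
u4^7 = u1 * u4 = u8
u4^8 = u8 * u4 = u3
The first power of u4 equal to the identity is u4^8, so ord(u4) = 8.
(Structurally, K here is isomorphic to the cyclic group Z_8.)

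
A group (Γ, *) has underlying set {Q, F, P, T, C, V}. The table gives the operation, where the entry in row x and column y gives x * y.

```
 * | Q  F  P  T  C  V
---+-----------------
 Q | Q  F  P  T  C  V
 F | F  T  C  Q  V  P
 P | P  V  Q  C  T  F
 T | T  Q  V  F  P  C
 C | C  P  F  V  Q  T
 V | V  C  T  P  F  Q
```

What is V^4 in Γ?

Q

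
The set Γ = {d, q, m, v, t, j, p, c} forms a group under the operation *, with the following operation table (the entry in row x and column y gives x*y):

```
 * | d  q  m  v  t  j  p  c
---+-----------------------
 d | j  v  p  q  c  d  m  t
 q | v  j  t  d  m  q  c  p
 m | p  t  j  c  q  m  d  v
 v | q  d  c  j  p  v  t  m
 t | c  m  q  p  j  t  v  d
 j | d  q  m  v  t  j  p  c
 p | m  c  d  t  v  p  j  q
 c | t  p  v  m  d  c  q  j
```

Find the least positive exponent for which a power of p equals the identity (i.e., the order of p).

2

The identity element is j (its row matches the header).
p^1 = p
p^2 = p*p = j
The first power of p equal to the identity is p^2, so ord(p) = 2.
(Structurally, Γ here is isomorphic to the elementary abelian group (Z_2)^3.)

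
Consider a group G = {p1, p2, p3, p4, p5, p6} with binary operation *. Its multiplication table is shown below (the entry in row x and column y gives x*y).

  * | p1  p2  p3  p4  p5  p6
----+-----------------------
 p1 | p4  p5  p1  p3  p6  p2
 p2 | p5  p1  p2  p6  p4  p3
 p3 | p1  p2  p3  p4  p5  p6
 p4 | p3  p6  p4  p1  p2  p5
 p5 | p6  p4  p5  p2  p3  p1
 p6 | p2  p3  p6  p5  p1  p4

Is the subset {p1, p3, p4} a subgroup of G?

{p1, p3, p4} contains the identity p3.
Checking products: every product of two elements of {p1, p3, p4} (read from the table) lies in {p1, p3, p4}, so the set is closed.
In a finite group, a nonempty closed subset is a subgroup. So {p1, p3, p4} ≤ G.

Yes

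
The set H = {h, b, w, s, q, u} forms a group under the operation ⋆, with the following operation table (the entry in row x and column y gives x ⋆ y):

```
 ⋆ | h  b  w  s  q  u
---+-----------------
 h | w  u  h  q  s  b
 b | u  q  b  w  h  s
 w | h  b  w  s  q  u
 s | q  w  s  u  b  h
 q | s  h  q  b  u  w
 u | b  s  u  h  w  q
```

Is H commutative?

Yes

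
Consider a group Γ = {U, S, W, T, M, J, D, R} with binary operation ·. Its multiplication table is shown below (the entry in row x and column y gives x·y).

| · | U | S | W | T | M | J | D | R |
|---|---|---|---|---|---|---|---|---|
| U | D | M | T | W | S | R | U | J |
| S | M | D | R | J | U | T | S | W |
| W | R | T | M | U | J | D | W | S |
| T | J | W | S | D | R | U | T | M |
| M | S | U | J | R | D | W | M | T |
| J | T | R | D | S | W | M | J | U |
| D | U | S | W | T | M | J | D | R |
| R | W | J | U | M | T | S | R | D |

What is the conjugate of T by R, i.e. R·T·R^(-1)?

T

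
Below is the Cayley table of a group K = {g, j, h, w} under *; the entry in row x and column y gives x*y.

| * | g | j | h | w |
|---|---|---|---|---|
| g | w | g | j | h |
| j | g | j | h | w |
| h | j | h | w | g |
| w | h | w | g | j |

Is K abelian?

Check whether the table is symmetric across its main diagonal.
Every entry (row x, col y) equals the entry (row y, col x), so K is abelian.
(In fact K ≅ the cyclic group Z_4.)

Yes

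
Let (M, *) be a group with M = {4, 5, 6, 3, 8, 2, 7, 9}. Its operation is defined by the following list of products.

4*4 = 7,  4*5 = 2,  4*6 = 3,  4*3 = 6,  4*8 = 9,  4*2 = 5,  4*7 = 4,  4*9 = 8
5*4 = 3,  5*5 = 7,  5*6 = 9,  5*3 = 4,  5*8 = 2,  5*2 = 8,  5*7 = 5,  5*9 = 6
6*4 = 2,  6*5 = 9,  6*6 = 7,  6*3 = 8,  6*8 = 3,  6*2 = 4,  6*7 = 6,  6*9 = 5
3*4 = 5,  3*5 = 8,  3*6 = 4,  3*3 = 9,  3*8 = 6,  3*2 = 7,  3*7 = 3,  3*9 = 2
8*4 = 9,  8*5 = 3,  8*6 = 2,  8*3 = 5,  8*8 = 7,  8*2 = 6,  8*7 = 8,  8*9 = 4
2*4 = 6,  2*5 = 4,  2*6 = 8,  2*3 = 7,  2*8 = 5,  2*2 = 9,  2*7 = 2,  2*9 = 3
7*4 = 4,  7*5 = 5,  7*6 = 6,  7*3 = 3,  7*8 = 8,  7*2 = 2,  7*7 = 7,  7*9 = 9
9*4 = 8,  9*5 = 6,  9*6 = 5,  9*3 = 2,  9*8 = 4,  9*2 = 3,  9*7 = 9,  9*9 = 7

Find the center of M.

{7, 9}

An element z is central iff its row equals its column in the table.
For 6: 6 * 3 = 8 ≠ 4 = 3 * 6, so 6 ∉ Z.
Checking each element this way leaves Z(M) = {7, 9}.
(Structurally, M here is isomorphic to the dihedral group D_4.)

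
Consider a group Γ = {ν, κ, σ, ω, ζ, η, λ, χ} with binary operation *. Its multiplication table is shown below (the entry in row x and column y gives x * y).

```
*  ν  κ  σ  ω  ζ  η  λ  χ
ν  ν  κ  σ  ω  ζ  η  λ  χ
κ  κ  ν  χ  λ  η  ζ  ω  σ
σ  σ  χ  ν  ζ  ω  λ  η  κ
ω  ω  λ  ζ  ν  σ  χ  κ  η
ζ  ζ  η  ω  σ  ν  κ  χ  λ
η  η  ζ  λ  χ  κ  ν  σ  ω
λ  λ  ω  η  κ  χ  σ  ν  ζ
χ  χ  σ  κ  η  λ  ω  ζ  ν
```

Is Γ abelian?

Yes

Check whether the table is symmetric across its main diagonal.
Every entry (row x, col y) equals the entry (row y, col x), so Γ is abelian.
(In fact Γ ≅ the elementary abelian group (Z_2)^3.)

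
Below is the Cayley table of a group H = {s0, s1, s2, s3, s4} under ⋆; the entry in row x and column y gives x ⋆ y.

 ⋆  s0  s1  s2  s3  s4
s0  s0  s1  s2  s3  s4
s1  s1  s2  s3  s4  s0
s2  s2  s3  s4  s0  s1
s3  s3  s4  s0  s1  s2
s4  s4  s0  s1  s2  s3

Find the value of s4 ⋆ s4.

s3

Read row s4, column s4: s4 ⋆ s4 = s3.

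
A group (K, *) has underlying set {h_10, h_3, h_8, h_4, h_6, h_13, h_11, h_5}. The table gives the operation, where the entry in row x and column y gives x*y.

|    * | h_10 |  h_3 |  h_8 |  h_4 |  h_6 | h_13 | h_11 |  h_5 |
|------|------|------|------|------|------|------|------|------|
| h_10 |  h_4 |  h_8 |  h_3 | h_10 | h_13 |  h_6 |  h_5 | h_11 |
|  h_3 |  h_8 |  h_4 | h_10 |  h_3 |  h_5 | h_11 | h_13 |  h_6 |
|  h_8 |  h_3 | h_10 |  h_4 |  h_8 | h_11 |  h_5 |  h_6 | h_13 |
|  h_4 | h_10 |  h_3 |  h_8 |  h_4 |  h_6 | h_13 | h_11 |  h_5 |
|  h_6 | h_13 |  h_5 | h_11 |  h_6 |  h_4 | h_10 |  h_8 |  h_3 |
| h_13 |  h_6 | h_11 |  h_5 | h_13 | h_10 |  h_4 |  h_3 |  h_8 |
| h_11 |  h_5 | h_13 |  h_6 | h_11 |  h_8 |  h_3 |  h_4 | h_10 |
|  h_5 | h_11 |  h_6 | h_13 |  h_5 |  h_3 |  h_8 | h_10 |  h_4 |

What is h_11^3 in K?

h_11

h_11^1 = h_11
h_11^2 = h_11*h_11 = h_4
h_11^3 = h_4*h_11 = h_11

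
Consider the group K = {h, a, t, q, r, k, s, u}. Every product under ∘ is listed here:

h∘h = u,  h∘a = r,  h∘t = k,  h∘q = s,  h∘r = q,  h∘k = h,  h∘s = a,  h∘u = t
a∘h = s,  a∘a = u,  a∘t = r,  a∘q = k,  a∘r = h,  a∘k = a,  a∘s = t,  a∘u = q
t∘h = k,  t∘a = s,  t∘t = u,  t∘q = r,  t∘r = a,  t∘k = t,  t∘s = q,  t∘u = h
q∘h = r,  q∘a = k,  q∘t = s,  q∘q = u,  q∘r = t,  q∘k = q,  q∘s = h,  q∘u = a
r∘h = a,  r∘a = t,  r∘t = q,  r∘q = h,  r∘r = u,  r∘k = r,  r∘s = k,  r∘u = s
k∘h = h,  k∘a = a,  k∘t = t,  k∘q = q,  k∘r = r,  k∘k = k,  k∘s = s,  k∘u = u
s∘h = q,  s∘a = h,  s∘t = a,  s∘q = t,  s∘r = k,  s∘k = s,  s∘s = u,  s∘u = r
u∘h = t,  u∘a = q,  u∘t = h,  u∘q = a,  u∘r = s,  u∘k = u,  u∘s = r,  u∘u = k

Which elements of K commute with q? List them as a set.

{a, k, q, u}

Compare row q with column q entry by entry.
a ∘ q = k = q ∘ a, so a commutes with q.
s ∘ q = t but q ∘ s = h, so s does not.
Collecting the elements that commute with q: C(q) = {a, k, q, u}.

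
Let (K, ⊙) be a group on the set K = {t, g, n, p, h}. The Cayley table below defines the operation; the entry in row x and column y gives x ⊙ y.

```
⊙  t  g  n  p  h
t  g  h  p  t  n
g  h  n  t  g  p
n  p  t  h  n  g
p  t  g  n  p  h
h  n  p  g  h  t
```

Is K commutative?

Yes

Check whether the table is symmetric across its main diagonal.
Every entry (row x, col y) equals the entry (row y, col x), so K is abelian.
(In fact K ≅ the cyclic group Z_5.)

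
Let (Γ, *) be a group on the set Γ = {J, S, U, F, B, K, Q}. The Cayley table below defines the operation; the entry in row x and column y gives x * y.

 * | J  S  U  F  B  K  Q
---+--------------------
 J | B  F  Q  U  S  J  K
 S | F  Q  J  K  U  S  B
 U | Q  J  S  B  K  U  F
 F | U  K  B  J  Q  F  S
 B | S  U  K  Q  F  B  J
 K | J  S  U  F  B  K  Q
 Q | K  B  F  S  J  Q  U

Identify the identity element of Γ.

K

The identity e satisfies e * x = x for all x, so its row in the table reproduces the column headers.
Row K reads: J, S, U, F, B, K, Q — exactly the header order. So K is the identity.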